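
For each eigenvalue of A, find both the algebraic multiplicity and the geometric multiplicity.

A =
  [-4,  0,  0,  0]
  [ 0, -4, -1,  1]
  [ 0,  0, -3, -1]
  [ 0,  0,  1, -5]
λ = -4: alg = 4, geom = 3

Step 1 — factor the characteristic polynomial to read off the algebraic multiplicities:
  χ_A(x) = (x + 4)^4

Step 2 — compute geometric multiplicities via the rank-nullity identity g(λ) = n − rank(A − λI):
  rank(A − (-4)·I) = 1, so dim ker(A − (-4)·I) = n − 1 = 3

Summary:
  λ = -4: algebraic multiplicity = 4, geometric multiplicity = 3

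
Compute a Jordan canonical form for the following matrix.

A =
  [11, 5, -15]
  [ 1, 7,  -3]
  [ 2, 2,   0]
J_2(6) ⊕ J_1(6)

The characteristic polynomial is
  det(x·I − A) = x^3 - 18*x^2 + 108*x - 216 = (x - 6)^3

Eigenvalues and multiplicities (the geometric multiplicity of λ is n − rank(A − λI), which equals the number of Jordan blocks for λ):
  λ = 6: algebraic multiplicity = 3, geometric multiplicity = 2

Determining the block sizes for each eigenvalue:
  λ = 6: 2 blocks summing to 3 forces exactly one block of size 2 and the rest size 1 → block sizes [2, 1]

Assembling the blocks gives a Jordan form
J =
  [6, 1, 0]
  [0, 6, 0]
  [0, 0, 6]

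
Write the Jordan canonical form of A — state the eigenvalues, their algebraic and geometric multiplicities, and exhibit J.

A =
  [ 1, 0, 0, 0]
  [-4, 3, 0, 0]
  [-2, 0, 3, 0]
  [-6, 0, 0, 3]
J_1(1) ⊕ J_1(3) ⊕ J_1(3) ⊕ J_1(3)

The characteristic polynomial is
  det(x·I − A) = x^4 - 10*x^3 + 36*x^2 - 54*x + 27 = (x - 3)^3*(x - 1)

Eigenvalues and multiplicities (the geometric multiplicity of λ is n − rank(A − λI), which equals the number of Jordan blocks for λ):
  λ = 1: algebraic multiplicity = 1, geometric multiplicity = 1
  λ = 3: algebraic multiplicity = 3, geometric multiplicity = 3

Determining the block sizes for each eigenvalue:
  λ = 1: one block (gm = 1), so the single block has size am = 1 → block sizes [1]
  λ = 3: gm = am = 3, so every block has size 1 → block sizes [1, 1, 1]

Assembling the blocks gives a Jordan form
J =
  [1, 0, 0, 0]
  [0, 3, 0, 0]
  [0, 0, 3, 0]
  [0, 0, 0, 3]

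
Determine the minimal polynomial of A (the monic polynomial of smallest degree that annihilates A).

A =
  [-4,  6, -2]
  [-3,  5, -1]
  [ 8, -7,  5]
x^3 - 6*x^2 + 12*x - 8

The characteristic polynomial is χ_A(x) = (x - 2)^3, so the eigenvalues are known. The minimal polynomial is
  m_A(x) = Π_λ (x − λ)^{k_λ}
where k_λ is the size of the *largest* Jordan block for λ (equivalently, the smallest k with (A − λI)^k v = 0 for every generalised eigenvector v of λ).

  λ = 2: largest Jordan block has size 3, contributing (x − 2)^3

So m_A(x) = (x - 2)^3 = x^3 - 6*x^2 + 12*x - 8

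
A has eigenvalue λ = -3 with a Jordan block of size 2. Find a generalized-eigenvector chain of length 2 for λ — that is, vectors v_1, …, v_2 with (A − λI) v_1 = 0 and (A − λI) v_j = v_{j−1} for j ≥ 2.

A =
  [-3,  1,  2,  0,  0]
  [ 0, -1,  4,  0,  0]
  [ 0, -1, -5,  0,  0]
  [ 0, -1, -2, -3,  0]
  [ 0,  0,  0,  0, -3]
A Jordan chain for λ = -3 of length 2:
v_1 = (1, 2, -1, -1, 0)ᵀ
v_2 = (0, 1, 0, 0, 0)ᵀ

Let N = A − (-3)·I. We want v_2 with N^2 v_2 = 0 but N^1 v_2 ≠ 0; then v_{j-1} := N · v_j for j = 2, …, 2.

Pick v_2 = (0, 1, 0, 0, 0)ᵀ.
Then v_1 = N · v_2 = (1, 2, -1, -1, 0)ᵀ.

Sanity check: (A − (-3)·I) v_1 = (0, 0, 0, 0, 0)ᵀ = 0. ✓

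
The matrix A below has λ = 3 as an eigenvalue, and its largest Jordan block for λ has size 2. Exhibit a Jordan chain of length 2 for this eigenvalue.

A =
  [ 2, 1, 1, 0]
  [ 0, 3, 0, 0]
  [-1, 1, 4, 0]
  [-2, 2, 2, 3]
A Jordan chain for λ = 3 of length 2:
v_1 = (-1, 0, -1, -2)ᵀ
v_2 = (1, 0, 0, 0)ᵀ

Let N = A − (3)·I. We want v_2 with N^2 v_2 = 0 but N^1 v_2 ≠ 0; then v_{j-1} := N · v_j for j = 2, …, 2.

Pick v_2 = (1, 0, 0, 0)ᵀ.
Then v_1 = N · v_2 = (-1, 0, -1, -2)ᵀ.

Sanity check: (A − (3)·I) v_1 = (0, 0, 0, 0)ᵀ = 0. ✓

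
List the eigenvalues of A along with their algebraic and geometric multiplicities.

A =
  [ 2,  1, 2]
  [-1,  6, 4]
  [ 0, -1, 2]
λ = 3: alg = 2, geom = 1; λ = 4: alg = 1, geom = 1

Step 1 — factor the characteristic polynomial to read off the algebraic multiplicities:
  χ_A(x) = (x - 4)*(x - 3)^2

Step 2 — compute geometric multiplicities via the rank-nullity identity g(λ) = n − rank(A − λI):
  rank(A − (3)·I) = 2, so dim ker(A − (3)·I) = n − 2 = 1
  rank(A − (4)·I) = 2, so dim ker(A − (4)·I) = n − 2 = 1

Summary:
  λ = 3: algebraic multiplicity = 2, geometric multiplicity = 1
  λ = 4: algebraic multiplicity = 1, geometric multiplicity = 1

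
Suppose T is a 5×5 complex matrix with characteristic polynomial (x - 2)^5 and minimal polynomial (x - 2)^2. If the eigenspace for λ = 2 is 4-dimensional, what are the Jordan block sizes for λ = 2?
Block sizes for λ = 2: [2, 1, 1, 1]

Step 1 — from the characteristic polynomial, algebraic multiplicity of λ = 2 is 5. From dim ker(T − (2)·I) = 4, there are exactly 4 Jordan blocks for λ = 2.
Step 2 — from the minimal polynomial, the factor (x − 2)^2 tells us the largest block for λ = 2 has size 2.
Step 3 — with total size 5, 4 blocks, and largest block 2, the block sizes (in nonincreasing order) are [2, 1, 1, 1].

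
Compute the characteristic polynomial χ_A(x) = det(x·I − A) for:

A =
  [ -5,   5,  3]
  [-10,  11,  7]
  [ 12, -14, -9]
x^3 + 3*x^2 + 3*x + 1

Expanding det(x·I − A) (e.g. by cofactor expansion or by noting that A is similar to its Jordan form J, which has the same characteristic polynomial as A) gives
  χ_A(x) = x^3 + 3*x^2 + 3*x + 1
which factors as (x + 1)^3. The eigenvalues (with algebraic multiplicities) are λ = -1 with multiplicity 3.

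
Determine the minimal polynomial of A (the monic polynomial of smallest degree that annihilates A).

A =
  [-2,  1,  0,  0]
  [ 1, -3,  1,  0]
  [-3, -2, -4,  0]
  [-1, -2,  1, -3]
x^3 + 9*x^2 + 27*x + 27

The characteristic polynomial is χ_A(x) = (x + 3)^4, so the eigenvalues are known. The minimal polynomial is
  m_A(x) = Π_λ (x − λ)^{k_λ}
where k_λ is the size of the *largest* Jordan block for λ (equivalently, the smallest k with (A − λI)^k v = 0 for every generalised eigenvector v of λ).

  λ = -3: largest Jordan block has size 3, contributing (x + 3)^3

So m_A(x) = (x + 3)^3 = x^3 + 9*x^2 + 27*x + 27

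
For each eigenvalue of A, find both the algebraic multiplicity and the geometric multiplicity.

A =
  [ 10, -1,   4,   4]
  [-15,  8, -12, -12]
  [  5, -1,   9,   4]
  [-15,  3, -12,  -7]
λ = 5: alg = 4, geom = 3

Step 1 — factor the characteristic polynomial to read off the algebraic multiplicities:
  χ_A(x) = (x - 5)^4

Step 2 — compute geometric multiplicities via the rank-nullity identity g(λ) = n − rank(A − λI):
  rank(A − (5)·I) = 1, so dim ker(A − (5)·I) = n − 1 = 3

Summary:
  λ = 5: algebraic multiplicity = 4, geometric multiplicity = 3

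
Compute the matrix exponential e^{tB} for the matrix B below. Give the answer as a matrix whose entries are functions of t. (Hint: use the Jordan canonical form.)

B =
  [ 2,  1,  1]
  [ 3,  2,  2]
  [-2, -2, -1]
e^{tB} =
  [t^2*exp(t) + t*exp(t) + exp(t), t*exp(t), t^2*exp(t)/2 + t*exp(t)]
  [t^2*exp(t) + 3*t*exp(t), t*exp(t) + exp(t), t^2*exp(t)/2 + 2*t*exp(t)]
  [-2*t^2*exp(t) - 2*t*exp(t), -2*t*exp(t), -t^2*exp(t) - 2*t*exp(t) + exp(t)]

Strategy: write B = P · J · P⁻¹ where J is a Jordan canonical form, so e^{tB} = P · e^{tJ} · P⁻¹, and e^{tJ} can be computed block-by-block.

B has Jordan form
J =
  [1, 1, 0]
  [0, 1, 1]
  [0, 0, 1]
(up to reordering of blocks).

Per-block formulas:
  For a 3×3 Jordan block J_3(1): exp(t · J_3(1)) = e^(1t)·(I + t·N + (t^2/2)·N^2), where N is the 3×3 nilpotent shift.

After assembling e^{tJ} and conjugating by P, we get:

e^{tB} =
  [t^2*exp(t) + t*exp(t) + exp(t), t*exp(t), t^2*exp(t)/2 + t*exp(t)]
  [t^2*exp(t) + 3*t*exp(t), t*exp(t) + exp(t), t^2*exp(t)/2 + 2*t*exp(t)]
  [-2*t^2*exp(t) - 2*t*exp(t), -2*t*exp(t), -t^2*exp(t) - 2*t*exp(t) + exp(t)]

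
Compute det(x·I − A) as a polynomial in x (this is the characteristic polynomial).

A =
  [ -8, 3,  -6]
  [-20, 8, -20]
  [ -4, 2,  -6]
x^3 + 6*x^2 + 12*x + 8

Expanding det(x·I − A) (e.g. by cofactor expansion or by noting that A is similar to its Jordan form J, which has the same characteristic polynomial as A) gives
  χ_A(x) = x^3 + 6*x^2 + 12*x + 8
which factors as (x + 2)^3. The eigenvalues (with algebraic multiplicities) are λ = -2 with multiplicity 3.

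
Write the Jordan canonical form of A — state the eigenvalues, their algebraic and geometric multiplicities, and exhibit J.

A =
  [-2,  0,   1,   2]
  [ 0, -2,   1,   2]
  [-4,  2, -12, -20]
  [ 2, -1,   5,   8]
J_3(-2) ⊕ J_1(-2)

The characteristic polynomial is
  det(x·I − A) = x^4 + 8*x^3 + 24*x^2 + 32*x + 16 = (x + 2)^4

Eigenvalues and multiplicities (the geometric multiplicity of λ is n − rank(A − λI), which equals the number of Jordan blocks for λ):
  λ = -2: algebraic multiplicity = 4, geometric multiplicity = 2

Determining the block sizes for each eigenvalue:
  λ = -2: with am = 4 and gm = 2, the partition is not yet determined (e.g. several partitions of 4 into 2 parts exist). Let N = A − (-2)·I. Computing rank(N^1) = 2, rank(N^2) = 1, rank(N^3) = 0; the number of blocks of size ≥ j is rank(N^{j−1}) − rank(N^j), giving [2, 1, 1]. So we have 1 block(s) of size 3, 1 block(s) of size 1 → block sizes [3, 1]

Assembling the blocks gives a Jordan form
J =
  [-2,  1,  0,  0]
  [ 0, -2,  1,  0]
  [ 0,  0, -2,  0]
  [ 0,  0,  0, -2]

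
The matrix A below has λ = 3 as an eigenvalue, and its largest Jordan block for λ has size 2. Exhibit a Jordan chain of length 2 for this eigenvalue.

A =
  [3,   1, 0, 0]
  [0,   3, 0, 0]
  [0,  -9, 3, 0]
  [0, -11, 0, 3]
A Jordan chain for λ = 3 of length 2:
v_1 = (1, 0, -9, -11)ᵀ
v_2 = (0, 1, 0, 0)ᵀ

Let N = A − (3)·I. We want v_2 with N^2 v_2 = 0 but N^1 v_2 ≠ 0; then v_{j-1} := N · v_j for j = 2, …, 2.

Pick v_2 = (0, 1, 0, 0)ᵀ.
Then v_1 = N · v_2 = (1, 0, -9, -11)ᵀ.

Sanity check: (A − (3)·I) v_1 = (0, 0, 0, 0)ᵀ = 0. ✓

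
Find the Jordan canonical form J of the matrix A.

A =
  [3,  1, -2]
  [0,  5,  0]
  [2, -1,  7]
J_2(5) ⊕ J_1(5)

The characteristic polynomial is
  det(x·I − A) = x^3 - 15*x^2 + 75*x - 125 = (x - 5)^3

Eigenvalues and multiplicities (the geometric multiplicity of λ is n − rank(A − λI), which equals the number of Jordan blocks for λ):
  λ = 5: algebraic multiplicity = 3, geometric multiplicity = 2

Determining the block sizes for each eigenvalue:
  λ = 5: 2 blocks summing to 3 forces exactly one block of size 2 and the rest size 1 → block sizes [2, 1]

Assembling the blocks gives a Jordan form
J =
  [5, 1, 0]
  [0, 5, 0]
  [0, 0, 5]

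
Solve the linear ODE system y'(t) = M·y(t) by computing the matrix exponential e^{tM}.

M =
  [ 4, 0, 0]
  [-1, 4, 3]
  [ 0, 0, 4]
e^{tM} =
  [exp(4*t), 0, 0]
  [-t*exp(4*t), exp(4*t), 3*t*exp(4*t)]
  [0, 0, exp(4*t)]

Strategy: write M = P · J · P⁻¹ where J is a Jordan canonical form, so e^{tM} = P · e^{tJ} · P⁻¹, and e^{tJ} can be computed block-by-block.

M has Jordan form
J =
  [4, 1, 0]
  [0, 4, 0]
  [0, 0, 4]
(up to reordering of blocks).

Per-block formulas:
  For a 1×1 block at λ = 4: exp(t · [4]) = [e^(4t)].
  For a 2×2 Jordan block J_2(4): exp(t · J_2(4)) = e^(4t)·(I + t·N), where N is the 2×2 nilpotent shift.

After assembling e^{tJ} and conjugating by P, we get:

e^{tM} =
  [exp(4*t), 0, 0]
  [-t*exp(4*t), exp(4*t), 3*t*exp(4*t)]
  [0, 0, exp(4*t)]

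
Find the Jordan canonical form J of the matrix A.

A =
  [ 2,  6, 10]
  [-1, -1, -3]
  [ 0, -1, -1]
J_3(0)

The characteristic polynomial is
  det(x·I − A) = x^3

Eigenvalues and multiplicities (the geometric multiplicity of λ is n − rank(A − λI), which equals the number of Jordan blocks for λ):
  λ = 0: algebraic multiplicity = 3, geometric multiplicity = 1

Determining the block sizes for each eigenvalue:
  λ = 0: one block (gm = 1), so the single block has size am = 3 → block sizes [3]

Assembling the blocks gives a Jordan form
J =
  [0, 1, 0]
  [0, 0, 1]
  [0, 0, 0]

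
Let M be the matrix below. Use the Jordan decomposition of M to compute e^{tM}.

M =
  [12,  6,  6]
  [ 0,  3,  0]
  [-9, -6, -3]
e^{tM} =
  [3*exp(6*t) - 2*exp(3*t), 2*exp(6*t) - 2*exp(3*t), 2*exp(6*t) - 2*exp(3*t)]
  [0, exp(3*t), 0]
  [-3*exp(6*t) + 3*exp(3*t), -2*exp(6*t) + 2*exp(3*t), -2*exp(6*t) + 3*exp(3*t)]

Strategy: write M = P · J · P⁻¹ where J is a Jordan canonical form, so e^{tM} = P · e^{tJ} · P⁻¹, and e^{tJ} can be computed block-by-block.

M has Jordan form
J =
  [3, 0, 0]
  [0, 3, 0]
  [0, 0, 6]
(up to reordering of blocks).

Per-block formulas:
  For a 1×1 block at λ = 6: exp(t · [6]) = [e^(6t)].
  For a 1×1 block at λ = 3: exp(t · [3]) = [e^(3t)].

After assembling e^{tJ} and conjugating by P, we get:

e^{tM} =
  [3*exp(6*t) - 2*exp(3*t), 2*exp(6*t) - 2*exp(3*t), 2*exp(6*t) - 2*exp(3*t)]
  [0, exp(3*t), 0]
  [-3*exp(6*t) + 3*exp(3*t), -2*exp(6*t) + 2*exp(3*t), -2*exp(6*t) + 3*exp(3*t)]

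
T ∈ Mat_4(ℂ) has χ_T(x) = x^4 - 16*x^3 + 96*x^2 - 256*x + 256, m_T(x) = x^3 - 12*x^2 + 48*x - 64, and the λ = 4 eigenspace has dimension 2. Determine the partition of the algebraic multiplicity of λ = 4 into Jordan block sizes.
Block sizes for λ = 4: [3, 1]

Step 1 — from the characteristic polynomial, algebraic multiplicity of λ = 4 is 4. From dim ker(T − (4)·I) = 2, there are exactly 2 Jordan blocks for λ = 4.
Step 2 — from the minimal polynomial, the factor (x − 4)^3 tells us the largest block for λ = 4 has size 3.
Step 3 — with total size 4, 2 blocks, and largest block 3, the block sizes (in nonincreasing order) are [3, 1].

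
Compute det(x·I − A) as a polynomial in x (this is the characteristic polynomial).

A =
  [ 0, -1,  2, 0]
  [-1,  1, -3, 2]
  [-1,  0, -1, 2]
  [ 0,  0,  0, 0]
x^4

Expanding det(x·I − A) (e.g. by cofactor expansion or by noting that A is similar to its Jordan form J, which has the same characteristic polynomial as A) gives
  χ_A(x) = x^4
which factors as x^4. The eigenvalues (with algebraic multiplicities) are λ = 0 with multiplicity 4.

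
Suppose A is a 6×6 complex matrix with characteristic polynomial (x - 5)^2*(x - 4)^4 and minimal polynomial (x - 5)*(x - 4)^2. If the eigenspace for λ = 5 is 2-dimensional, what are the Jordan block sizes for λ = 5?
Block sizes for λ = 5: [1, 1]

Step 1 — from the characteristic polynomial, algebraic multiplicity of λ = 5 is 2. From dim ker(A − (5)·I) = 2, there are exactly 2 Jordan blocks for λ = 5.
Step 2 — from the minimal polynomial, the factor (x − 5) tells us the largest block for λ = 5 has size 1.
Step 3 — with total size 2, 2 blocks, and largest block 1, the block sizes (in nonincreasing order) are [1, 1].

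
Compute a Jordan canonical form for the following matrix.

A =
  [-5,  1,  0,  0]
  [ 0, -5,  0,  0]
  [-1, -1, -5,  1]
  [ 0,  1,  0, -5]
J_2(-5) ⊕ J_2(-5)

The characteristic polynomial is
  det(x·I − A) = x^4 + 20*x^3 + 150*x^2 + 500*x + 625 = (x + 5)^4

Eigenvalues and multiplicities (the geometric multiplicity of λ is n − rank(A − λI), which equals the number of Jordan blocks for λ):
  λ = -5: algebraic multiplicity = 4, geometric multiplicity = 2

Determining the block sizes for each eigenvalue:
  λ = -5: with am = 4 and gm = 2, the partition is not yet determined (e.g. several partitions of 4 into 2 parts exist). Let N = A − (-5)·I. Computing rank(N^1) = 2, rank(N^2) = 0; the number of blocks of size ≥ j is rank(N^{j−1}) − rank(N^j), giving [2, 2]. So we have 2 block(s) of size 2 → block sizes [2, 2]

Assembling the blocks gives a Jordan form
J =
  [-5,  1,  0,  0]
  [ 0, -5,  0,  0]
  [ 0,  0, -5,  1]
  [ 0,  0,  0, -5]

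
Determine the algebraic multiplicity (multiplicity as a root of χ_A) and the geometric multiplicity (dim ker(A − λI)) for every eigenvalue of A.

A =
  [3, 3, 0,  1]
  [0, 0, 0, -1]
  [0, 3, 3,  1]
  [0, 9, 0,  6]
λ = 3: alg = 4, geom = 3

Step 1 — factor the characteristic polynomial to read off the algebraic multiplicities:
  χ_A(x) = (x - 3)^4

Step 2 — compute geometric multiplicities via the rank-nullity identity g(λ) = n − rank(A − λI):
  rank(A − (3)·I) = 1, so dim ker(A − (3)·I) = n − 1 = 3

Summary:
  λ = 3: algebraic multiplicity = 4, geometric multiplicity = 3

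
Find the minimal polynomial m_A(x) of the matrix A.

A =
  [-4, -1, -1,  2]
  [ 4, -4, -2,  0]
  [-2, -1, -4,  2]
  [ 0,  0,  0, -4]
x^3 + 12*x^2 + 48*x + 64

The characteristic polynomial is χ_A(x) = (x + 4)^4, so the eigenvalues are known. The minimal polynomial is
  m_A(x) = Π_λ (x − λ)^{k_λ}
where k_λ is the size of the *largest* Jordan block for λ (equivalently, the smallest k with (A − λI)^k v = 0 for every generalised eigenvector v of λ).

  λ = -4: largest Jordan block has size 3, contributing (x + 4)^3

So m_A(x) = (x + 4)^3 = x^3 + 12*x^2 + 48*x + 64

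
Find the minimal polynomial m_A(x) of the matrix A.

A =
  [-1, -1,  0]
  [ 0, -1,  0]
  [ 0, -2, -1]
x^2 + 2*x + 1

The characteristic polynomial is χ_A(x) = (x + 1)^3, so the eigenvalues are known. The minimal polynomial is
  m_A(x) = Π_λ (x − λ)^{k_λ}
where k_λ is the size of the *largest* Jordan block for λ (equivalently, the smallest k with (A − λI)^k v = 0 for every generalised eigenvector v of λ).

  λ = -1: largest Jordan block has size 2, contributing (x + 1)^2

So m_A(x) = (x + 1)^2 = x^2 + 2*x + 1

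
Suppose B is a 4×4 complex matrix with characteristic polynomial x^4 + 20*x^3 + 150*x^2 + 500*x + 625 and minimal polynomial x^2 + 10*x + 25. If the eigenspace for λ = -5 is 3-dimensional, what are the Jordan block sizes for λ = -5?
Block sizes for λ = -5: [2, 1, 1]

Step 1 — from the characteristic polynomial, algebraic multiplicity of λ = -5 is 4. From dim ker(B − (-5)·I) = 3, there are exactly 3 Jordan blocks for λ = -5.
Step 2 — from the minimal polynomial, the factor (x + 5)^2 tells us the largest block for λ = -5 has size 2.
Step 3 — with total size 4, 3 blocks, and largest block 2, the block sizes (in nonincreasing order) are [2, 1, 1].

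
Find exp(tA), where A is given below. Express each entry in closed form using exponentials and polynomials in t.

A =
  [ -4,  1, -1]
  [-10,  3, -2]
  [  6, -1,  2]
e^{tA} =
  [1 - 4*t, t, -t]
  [-8*t - 2*exp(t) + 2, 2*t + exp(t), -2*t]
  [8*t - 2*exp(t) + 2, -2*t + exp(t) - 1, 2*t + 1]

Strategy: write A = P · J · P⁻¹ where J is a Jordan canonical form, so e^{tA} = P · e^{tJ} · P⁻¹, and e^{tJ} can be computed block-by-block.

A has Jordan form
J =
  [0, 1, 0]
  [0, 0, 0]
  [0, 0, 1]
(up to reordering of blocks).

Per-block formulas:
  For a 1×1 block at λ = 1: exp(t · [1]) = [e^(1t)].
  For a 2×2 Jordan block J_2(0): exp(t · J_2(0)) = e^(0t)·(I + t·N), where N is the 2×2 nilpotent shift.

After assembling e^{tJ} and conjugating by P, we get:

e^{tA} =
  [1 - 4*t, t, -t]
  [-8*t - 2*exp(t) + 2, 2*t + exp(t), -2*t]
  [8*t - 2*exp(t) + 2, -2*t + exp(t) - 1, 2*t + 1]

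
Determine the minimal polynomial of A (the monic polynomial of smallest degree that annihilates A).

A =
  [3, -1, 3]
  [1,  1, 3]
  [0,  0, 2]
x^2 - 4*x + 4

The characteristic polynomial is χ_A(x) = (x - 2)^3, so the eigenvalues are known. The minimal polynomial is
  m_A(x) = Π_λ (x − λ)^{k_λ}
where k_λ is the size of the *largest* Jordan block for λ (equivalently, the smallest k with (A − λI)^k v = 0 for every generalised eigenvector v of λ).

  λ = 2: largest Jordan block has size 2, contributing (x − 2)^2

So m_A(x) = (x - 2)^2 = x^2 - 4*x + 4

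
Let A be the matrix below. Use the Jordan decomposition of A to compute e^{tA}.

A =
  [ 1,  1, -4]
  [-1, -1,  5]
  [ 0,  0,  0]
e^{tA} =
  [t + 1, t, t^2/2 - 4*t]
  [-t, 1 - t, -t^2/2 + 5*t]
  [0, 0, 1]

Strategy: write A = P · J · P⁻¹ where J is a Jordan canonical form, so e^{tA} = P · e^{tJ} · P⁻¹, and e^{tJ} can be computed block-by-block.

A has Jordan form
J =
  [0, 1, 0]
  [0, 0, 1]
  [0, 0, 0]
(up to reordering of blocks).

Per-block formulas:
  For a 3×3 Jordan block J_3(0): exp(t · J_3(0)) = e^(0t)·(I + t·N + (t^2/2)·N^2), where N is the 3×3 nilpotent shift.

After assembling e^{tJ} and conjugating by P, we get:

e^{tA} =
  [t + 1, t, t^2/2 - 4*t]
  [-t, 1 - t, -t^2/2 + 5*t]
  [0, 0, 1]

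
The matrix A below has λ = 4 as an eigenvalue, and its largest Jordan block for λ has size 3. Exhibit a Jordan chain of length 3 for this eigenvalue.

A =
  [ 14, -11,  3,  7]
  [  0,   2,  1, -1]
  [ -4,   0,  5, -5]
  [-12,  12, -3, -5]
A Jordan chain for λ = 4 of length 3:
v_1 = (4, 8, 16, 0)ᵀ
v_2 = (10, 0, -4, -12)ᵀ
v_3 = (1, 0, 0, 0)ᵀ

Let N = A − (4)·I. We want v_3 with N^3 v_3 = 0 but N^2 v_3 ≠ 0; then v_{j-1} := N · v_j for j = 3, …, 2.

Pick v_3 = (1, 0, 0, 0)ᵀ.
Then v_2 = N · v_3 = (10, 0, -4, -12)ᵀ.
Then v_1 = N · v_2 = (4, 8, 16, 0)ᵀ.

Sanity check: (A − (4)·I) v_1 = (0, 0, 0, 0)ᵀ = 0. ✓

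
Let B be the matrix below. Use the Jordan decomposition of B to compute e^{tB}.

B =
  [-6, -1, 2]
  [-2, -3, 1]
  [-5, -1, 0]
e^{tB} =
  [t^2*exp(-3*t)/2 - 3*t*exp(-3*t) + exp(-3*t), t^2*exp(-3*t)/2 - t*exp(-3*t), -t^2*exp(-3*t)/2 + 2*t*exp(-3*t)]
  [t^2*exp(-3*t)/2 - 2*t*exp(-3*t), t^2*exp(-3*t)/2 + exp(-3*t), -t^2*exp(-3*t)/2 + t*exp(-3*t)]
  [t^2*exp(-3*t) - 5*t*exp(-3*t), t^2*exp(-3*t) - t*exp(-3*t), -t^2*exp(-3*t) + 3*t*exp(-3*t) + exp(-3*t)]

Strategy: write B = P · J · P⁻¹ where J is a Jordan canonical form, so e^{tB} = P · e^{tJ} · P⁻¹, and e^{tJ} can be computed block-by-block.

B has Jordan form
J =
  [-3,  1,  0]
  [ 0, -3,  1]
  [ 0,  0, -3]
(up to reordering of blocks).

Per-block formulas:
  For a 3×3 Jordan block J_3(-3): exp(t · J_3(-3)) = e^(-3t)·(I + t·N + (t^2/2)·N^2), where N is the 3×3 nilpotent shift.

After assembling e^{tJ} and conjugating by P, we get:

e^{tB} =
  [t^2*exp(-3*t)/2 - 3*t*exp(-3*t) + exp(-3*t), t^2*exp(-3*t)/2 - t*exp(-3*t), -t^2*exp(-3*t)/2 + 2*t*exp(-3*t)]
  [t^2*exp(-3*t)/2 - 2*t*exp(-3*t), t^2*exp(-3*t)/2 + exp(-3*t), -t^2*exp(-3*t)/2 + t*exp(-3*t)]
  [t^2*exp(-3*t) - 5*t*exp(-3*t), t^2*exp(-3*t) - t*exp(-3*t), -t^2*exp(-3*t) + 3*t*exp(-3*t) + exp(-3*t)]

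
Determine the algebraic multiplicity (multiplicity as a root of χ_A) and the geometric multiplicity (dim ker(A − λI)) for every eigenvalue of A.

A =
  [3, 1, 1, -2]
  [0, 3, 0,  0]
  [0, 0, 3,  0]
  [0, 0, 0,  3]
λ = 3: alg = 4, geom = 3

Step 1 — factor the characteristic polynomial to read off the algebraic multiplicities:
  χ_A(x) = (x - 3)^4

Step 2 — compute geometric multiplicities via the rank-nullity identity g(λ) = n − rank(A − λI):
  rank(A − (3)·I) = 1, so dim ker(A − (3)·I) = n − 1 = 3

Summary:
  λ = 3: algebraic multiplicity = 4, geometric multiplicity = 3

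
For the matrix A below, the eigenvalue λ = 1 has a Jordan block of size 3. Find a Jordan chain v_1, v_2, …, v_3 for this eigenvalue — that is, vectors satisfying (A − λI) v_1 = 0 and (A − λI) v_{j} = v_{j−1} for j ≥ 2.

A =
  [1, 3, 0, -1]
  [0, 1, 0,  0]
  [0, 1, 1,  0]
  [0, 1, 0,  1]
A Jordan chain for λ = 1 of length 3:
v_1 = (-1, 0, 0, 0)ᵀ
v_2 = (3, 0, 1, 1)ᵀ
v_3 = (0, 1, 0, 0)ᵀ

Let N = A − (1)·I. We want v_3 with N^3 v_3 = 0 but N^2 v_3 ≠ 0; then v_{j-1} := N · v_j for j = 3, …, 2.

Pick v_3 = (0, 1, 0, 0)ᵀ.
Then v_2 = N · v_3 = (3, 0, 1, 1)ᵀ.
Then v_1 = N · v_2 = (-1, 0, 0, 0)ᵀ.

Sanity check: (A − (1)·I) v_1 = (0, 0, 0, 0)ᵀ = 0. ✓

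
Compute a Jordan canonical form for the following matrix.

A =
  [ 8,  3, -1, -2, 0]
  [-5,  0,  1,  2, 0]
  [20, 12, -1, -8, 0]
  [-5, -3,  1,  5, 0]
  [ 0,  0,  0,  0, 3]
J_2(3) ⊕ J_1(3) ⊕ J_1(3) ⊕ J_1(3)

The characteristic polynomial is
  det(x·I − A) = x^5 - 15*x^4 + 90*x^3 - 270*x^2 + 405*x - 243 = (x - 3)^5

Eigenvalues and multiplicities (the geometric multiplicity of λ is n − rank(A − λI), which equals the number of Jordan blocks for λ):
  λ = 3: algebraic multiplicity = 5, geometric multiplicity = 4

Determining the block sizes for each eigenvalue:
  λ = 3: 4 blocks summing to 5 forces exactly one block of size 2 and the rest size 1 → block sizes [2, 1, 1, 1]

Assembling the blocks gives a Jordan form
J =
  [3, 1, 0, 0, 0]
  [0, 3, 0, 0, 0]
  [0, 0, 3, 0, 0]
  [0, 0, 0, 3, 0]
  [0, 0, 0, 0, 3]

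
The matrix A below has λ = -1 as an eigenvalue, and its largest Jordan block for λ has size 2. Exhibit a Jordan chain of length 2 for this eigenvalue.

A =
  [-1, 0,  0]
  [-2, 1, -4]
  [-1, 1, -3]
A Jordan chain for λ = -1 of length 2:
v_1 = (0, -2, -1)ᵀ
v_2 = (1, 0, 0)ᵀ

Let N = A − (-1)·I. We want v_2 with N^2 v_2 = 0 but N^1 v_2 ≠ 0; then v_{j-1} := N · v_j for j = 2, …, 2.

Pick v_2 = (1, 0, 0)ᵀ.
Then v_1 = N · v_2 = (0, -2, -1)ᵀ.

Sanity check: (A − (-1)·I) v_1 = (0, 0, 0)ᵀ = 0. ✓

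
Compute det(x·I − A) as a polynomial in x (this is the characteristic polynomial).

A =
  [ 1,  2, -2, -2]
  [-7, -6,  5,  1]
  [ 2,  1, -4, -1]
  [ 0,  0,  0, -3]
x^4 + 12*x^3 + 54*x^2 + 108*x + 81

Expanding det(x·I − A) (e.g. by cofactor expansion or by noting that A is similar to its Jordan form J, which has the same characteristic polynomial as A) gives
  χ_A(x) = x^4 + 12*x^3 + 54*x^2 + 108*x + 81
which factors as (x + 3)^4. The eigenvalues (with algebraic multiplicities) are λ = -3 with multiplicity 4.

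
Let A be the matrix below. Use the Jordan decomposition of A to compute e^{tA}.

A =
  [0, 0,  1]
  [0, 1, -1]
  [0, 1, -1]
e^{tA} =
  [1, t^2/2, -t^2/2 + t]
  [0, t + 1, -t]
  [0, t, 1 - t]

Strategy: write A = P · J · P⁻¹ where J is a Jordan canonical form, so e^{tA} = P · e^{tJ} · P⁻¹, and e^{tJ} can be computed block-by-block.

A has Jordan form
J =
  [0, 1, 0]
  [0, 0, 1]
  [0, 0, 0]
(up to reordering of blocks).

Per-block formulas:
  For a 3×3 Jordan block J_3(0): exp(t · J_3(0)) = e^(0t)·(I + t·N + (t^2/2)·N^2), where N is the 3×3 nilpotent shift.

After assembling e^{tJ} and conjugating by P, we get:

e^{tA} =
  [1, t^2/2, -t^2/2 + t]
  [0, t + 1, -t]
  [0, t, 1 - t]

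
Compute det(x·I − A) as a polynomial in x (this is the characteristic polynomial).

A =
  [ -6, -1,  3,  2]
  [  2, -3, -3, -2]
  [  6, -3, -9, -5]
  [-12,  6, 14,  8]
x^4 + 10*x^3 + 36*x^2 + 56*x + 32

Expanding det(x·I − A) (e.g. by cofactor expansion or by noting that A is similar to its Jordan form J, which has the same characteristic polynomial as A) gives
  χ_A(x) = x^4 + 10*x^3 + 36*x^2 + 56*x + 32
which factors as (x + 2)^3*(x + 4). The eigenvalues (with algebraic multiplicities) are λ = -4 with multiplicity 1, λ = -2 with multiplicity 3.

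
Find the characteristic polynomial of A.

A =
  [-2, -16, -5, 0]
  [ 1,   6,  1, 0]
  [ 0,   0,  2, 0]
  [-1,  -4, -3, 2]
x^4 - 8*x^3 + 24*x^2 - 32*x + 16

Expanding det(x·I − A) (e.g. by cofactor expansion or by noting that A is similar to its Jordan form J, which has the same characteristic polynomial as A) gives
  χ_A(x) = x^4 - 8*x^3 + 24*x^2 - 32*x + 16
which factors as (x - 2)^4. The eigenvalues (with algebraic multiplicities) are λ = 2 with multiplicity 4.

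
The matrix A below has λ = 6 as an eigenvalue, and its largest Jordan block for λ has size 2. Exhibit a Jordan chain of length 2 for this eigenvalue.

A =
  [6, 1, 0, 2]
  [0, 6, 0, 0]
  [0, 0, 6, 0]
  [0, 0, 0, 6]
A Jordan chain for λ = 6 of length 2:
v_1 = (1, 0, 0, 0)ᵀ
v_2 = (0, 1, 0, 0)ᵀ

Let N = A − (6)·I. We want v_2 with N^2 v_2 = 0 but N^1 v_2 ≠ 0; then v_{j-1} := N · v_j for j = 2, …, 2.

Pick v_2 = (0, 1, 0, 0)ᵀ.
Then v_1 = N · v_2 = (1, 0, 0, 0)ᵀ.

Sanity check: (A − (6)·I) v_1 = (0, 0, 0, 0)ᵀ = 0. ✓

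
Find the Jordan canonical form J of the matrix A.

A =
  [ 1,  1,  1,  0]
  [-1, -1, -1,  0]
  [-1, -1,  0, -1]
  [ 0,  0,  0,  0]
J_3(0) ⊕ J_1(0)

The characteristic polynomial is
  det(x·I − A) = x^4

Eigenvalues and multiplicities (the geometric multiplicity of λ is n − rank(A − λI), which equals the number of Jordan blocks for λ):
  λ = 0: algebraic multiplicity = 4, geometric multiplicity = 2

Determining the block sizes for each eigenvalue:
  λ = 0: with am = 4 and gm = 2, the partition is not yet determined (e.g. several partitions of 4 into 2 parts exist). Let N = A − (0)·I. Computing rank(N^1) = 2, rank(N^2) = 1, rank(N^3) = 0; the number of blocks of size ≥ j is rank(N^{j−1}) − rank(N^j), giving [2, 1, 1]. So we have 1 block(s) of size 3, 1 block(s) of size 1 → block sizes [3, 1]

Assembling the blocks gives a Jordan form
J =
  [0, 1, 0, 0]
  [0, 0, 1, 0]
  [0, 0, 0, 0]
  [0, 0, 0, 0]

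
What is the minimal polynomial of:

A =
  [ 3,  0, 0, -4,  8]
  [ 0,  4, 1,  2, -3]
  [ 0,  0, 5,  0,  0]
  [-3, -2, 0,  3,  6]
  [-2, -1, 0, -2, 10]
x^3 - 15*x^2 + 75*x - 125

The characteristic polynomial is χ_A(x) = (x - 5)^5, so the eigenvalues are known. The minimal polynomial is
  m_A(x) = Π_λ (x − λ)^{k_λ}
where k_λ is the size of the *largest* Jordan block for λ (equivalently, the smallest k with (A − λI)^k v = 0 for every generalised eigenvector v of λ).

  λ = 5: largest Jordan block has size 3, contributing (x − 5)^3

So m_A(x) = (x - 5)^3 = x^3 - 15*x^2 + 75*x - 125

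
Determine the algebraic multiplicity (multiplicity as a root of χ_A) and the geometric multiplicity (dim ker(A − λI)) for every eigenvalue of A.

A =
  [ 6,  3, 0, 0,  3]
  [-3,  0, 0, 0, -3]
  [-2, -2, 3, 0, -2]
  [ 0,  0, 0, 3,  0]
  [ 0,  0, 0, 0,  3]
λ = 3: alg = 5, geom = 4

Step 1 — factor the characteristic polynomial to read off the algebraic multiplicities:
  χ_A(x) = (x - 3)^5

Step 2 — compute geometric multiplicities via the rank-nullity identity g(λ) = n − rank(A − λI):
  rank(A − (3)·I) = 1, so dim ker(A − (3)·I) = n − 1 = 4

Summary:
  λ = 3: algebraic multiplicity = 5, geometric multiplicity = 4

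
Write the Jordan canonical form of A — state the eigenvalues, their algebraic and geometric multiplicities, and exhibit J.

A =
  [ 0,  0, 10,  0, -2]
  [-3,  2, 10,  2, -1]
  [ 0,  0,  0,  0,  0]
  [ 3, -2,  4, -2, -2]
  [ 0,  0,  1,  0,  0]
J_3(0) ⊕ J_2(0)

The characteristic polynomial is
  det(x·I − A) = x^5

Eigenvalues and multiplicities (the geometric multiplicity of λ is n − rank(A − λI), which equals the number of Jordan blocks for λ):
  λ = 0: algebraic multiplicity = 5, geometric multiplicity = 2

Determining the block sizes for each eigenvalue:
  λ = 0: with am = 5 and gm = 2, the partition is not yet determined (e.g. several partitions of 5 into 2 parts exist). Let N = A − (0)·I. Computing rank(N^1) = 3, rank(N^2) = 1, rank(N^3) = 0; the number of blocks of size ≥ j is rank(N^{j−1}) − rank(N^j), giving [2, 2, 1]. So we have 1 block(s) of size 3, 1 block(s) of size 2 → block sizes [3, 2]

Assembling the blocks gives a Jordan form
J =
  [0, 1, 0, 0, 0]
  [0, 0, 1, 0, 0]
  [0, 0, 0, 0, 0]
  [0, 0, 0, 0, 1]
  [0, 0, 0, 0, 0]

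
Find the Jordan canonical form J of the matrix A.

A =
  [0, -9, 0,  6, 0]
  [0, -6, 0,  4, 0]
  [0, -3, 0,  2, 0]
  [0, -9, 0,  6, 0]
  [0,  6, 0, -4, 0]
J_2(0) ⊕ J_1(0) ⊕ J_1(0) ⊕ J_1(0)

The characteristic polynomial is
  det(x·I − A) = x^5

Eigenvalues and multiplicities (the geometric multiplicity of λ is n − rank(A − λI), which equals the number of Jordan blocks for λ):
  λ = 0: algebraic multiplicity = 5, geometric multiplicity = 4

Determining the block sizes for each eigenvalue:
  λ = 0: 4 blocks summing to 5 forces exactly one block of size 2 and the rest size 1 → block sizes [2, 1, 1, 1]

Assembling the blocks gives a Jordan form
J =
  [0, 1, 0, 0, 0]
  [0, 0, 0, 0, 0]
  [0, 0, 0, 0, 0]
  [0, 0, 0, 0, 0]
  [0, 0, 0, 0, 0]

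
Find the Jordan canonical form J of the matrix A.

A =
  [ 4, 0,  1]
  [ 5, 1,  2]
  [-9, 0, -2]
J_3(1)

The characteristic polynomial is
  det(x·I − A) = x^3 - 3*x^2 + 3*x - 1 = (x - 1)^3

Eigenvalues and multiplicities (the geometric multiplicity of λ is n − rank(A − λI), which equals the number of Jordan blocks for λ):
  λ = 1: algebraic multiplicity = 3, geometric multiplicity = 1

Determining the block sizes for each eigenvalue:
  λ = 1: one block (gm = 1), so the single block has size am = 3 → block sizes [3]

Assembling the blocks gives a Jordan form
J =
  [1, 1, 0]
  [0, 1, 1]
  [0, 0, 1]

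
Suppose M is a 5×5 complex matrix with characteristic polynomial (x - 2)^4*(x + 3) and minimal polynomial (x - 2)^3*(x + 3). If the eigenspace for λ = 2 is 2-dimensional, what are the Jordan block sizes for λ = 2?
Block sizes for λ = 2: [3, 1]

Step 1 — from the characteristic polynomial, algebraic multiplicity of λ = 2 is 4. From dim ker(M − (2)·I) = 2, there are exactly 2 Jordan blocks for λ = 2.
Step 2 — from the minimal polynomial, the factor (x − 2)^3 tells us the largest block for λ = 2 has size 3.
Step 3 — with total size 4, 2 blocks, and largest block 3, the block sizes (in nonincreasing order) are [3, 1].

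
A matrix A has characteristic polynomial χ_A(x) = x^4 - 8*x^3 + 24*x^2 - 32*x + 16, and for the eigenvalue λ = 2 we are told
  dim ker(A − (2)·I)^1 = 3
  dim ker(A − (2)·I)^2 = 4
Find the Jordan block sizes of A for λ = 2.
Block sizes for λ = 2: [2, 1, 1]

From the dimensions of kernels of powers, the number of Jordan blocks of size at least j is d_j − d_{j−1} where d_j = dim ker(N^j) (with d_0 = 0). Computing the differences gives [3, 1].
The number of blocks of size exactly k is (#blocks of size ≥ k) − (#blocks of size ≥ k + 1), so the partition is: 2 block(s) of size 1, 1 block(s) of size 2.
In nonincreasing order the block sizes are [2, 1, 1].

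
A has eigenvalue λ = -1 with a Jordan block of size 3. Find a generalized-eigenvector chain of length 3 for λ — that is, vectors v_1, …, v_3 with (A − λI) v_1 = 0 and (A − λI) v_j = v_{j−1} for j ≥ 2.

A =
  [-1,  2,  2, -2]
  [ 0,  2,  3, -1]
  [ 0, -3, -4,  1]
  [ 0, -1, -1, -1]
A Jordan chain for λ = -1 of length 3:
v_1 = (2, 1, -1, 0)ᵀ
v_2 = (2, 3, -3, -1)ᵀ
v_3 = (0, 1, 0, 0)ᵀ

Let N = A − (-1)·I. We want v_3 with N^3 v_3 = 0 but N^2 v_3 ≠ 0; then v_{j-1} := N · v_j for j = 3, …, 2.

Pick v_3 = (0, 1, 0, 0)ᵀ.
Then v_2 = N · v_3 = (2, 3, -3, -1)ᵀ.
Then v_1 = N · v_2 = (2, 1, -1, 0)ᵀ.

Sanity check: (A − (-1)·I) v_1 = (0, 0, 0, 0)ᵀ = 0. ✓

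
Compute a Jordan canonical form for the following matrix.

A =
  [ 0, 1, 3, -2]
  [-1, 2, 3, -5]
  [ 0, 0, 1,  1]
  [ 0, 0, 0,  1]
J_2(1) ⊕ J_2(1)

The characteristic polynomial is
  det(x·I − A) = x^4 - 4*x^3 + 6*x^2 - 4*x + 1 = (x - 1)^4

Eigenvalues and multiplicities (the geometric multiplicity of λ is n − rank(A − λI), which equals the number of Jordan blocks for λ):
  λ = 1: algebraic multiplicity = 4, geometric multiplicity = 2

Determining the block sizes for each eigenvalue:
  λ = 1: with am = 4 and gm = 2, the partition is not yet determined (e.g. several partitions of 4 into 2 parts exist). Let N = A − (1)·I. Computing rank(N^1) = 2, rank(N^2) = 0; the number of blocks of size ≥ j is rank(N^{j−1}) − rank(N^j), giving [2, 2]. So we have 2 block(s) of size 2 → block sizes [2, 2]

Assembling the blocks gives a Jordan form
J =
  [1, 1, 0, 0]
  [0, 1, 0, 0]
  [0, 0, 1, 1]
  [0, 0, 0, 1]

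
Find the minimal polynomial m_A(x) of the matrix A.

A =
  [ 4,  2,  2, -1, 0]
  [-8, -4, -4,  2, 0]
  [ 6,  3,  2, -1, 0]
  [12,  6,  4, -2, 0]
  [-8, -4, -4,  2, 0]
x^2

The characteristic polynomial is χ_A(x) = x^5, so the eigenvalues are known. The minimal polynomial is
  m_A(x) = Π_λ (x − λ)^{k_λ}
where k_λ is the size of the *largest* Jordan block for λ (equivalently, the smallest k with (A − λI)^k v = 0 for every generalised eigenvector v of λ).

  λ = 0: largest Jordan block has size 2, contributing (x − 0)^2

So m_A(x) = x^2 = x^2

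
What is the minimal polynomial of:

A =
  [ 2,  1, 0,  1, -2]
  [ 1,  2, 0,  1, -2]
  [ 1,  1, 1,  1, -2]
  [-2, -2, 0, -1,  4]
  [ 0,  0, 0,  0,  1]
x^2 - 2*x + 1

The characteristic polynomial is χ_A(x) = (x - 1)^5, so the eigenvalues are known. The minimal polynomial is
  m_A(x) = Π_λ (x − λ)^{k_λ}
where k_λ is the size of the *largest* Jordan block for λ (equivalently, the smallest k with (A − λI)^k v = 0 for every generalised eigenvector v of λ).

  λ = 1: largest Jordan block has size 2, contributing (x − 1)^2

So m_A(x) = (x - 1)^2 = x^2 - 2*x + 1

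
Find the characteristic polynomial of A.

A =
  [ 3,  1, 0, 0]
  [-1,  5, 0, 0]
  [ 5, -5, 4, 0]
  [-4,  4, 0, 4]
x^4 - 16*x^3 + 96*x^2 - 256*x + 256

Expanding det(x·I − A) (e.g. by cofactor expansion or by noting that A is similar to its Jordan form J, which has the same characteristic polynomial as A) gives
  χ_A(x) = x^4 - 16*x^3 + 96*x^2 - 256*x + 256
which factors as (x - 4)^4. The eigenvalues (with algebraic multiplicities) are λ = 4 with multiplicity 4.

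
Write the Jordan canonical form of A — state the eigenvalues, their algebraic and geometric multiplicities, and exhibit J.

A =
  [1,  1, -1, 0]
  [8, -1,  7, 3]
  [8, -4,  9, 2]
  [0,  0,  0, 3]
J_3(3) ⊕ J_1(3)

The characteristic polynomial is
  det(x·I − A) = x^4 - 12*x^3 + 54*x^2 - 108*x + 81 = (x - 3)^4

Eigenvalues and multiplicities (the geometric multiplicity of λ is n − rank(A − λI), which equals the number of Jordan blocks for λ):
  λ = 3: algebraic multiplicity = 4, geometric multiplicity = 2

Determining the block sizes for each eigenvalue:
  λ = 3: with am = 4 and gm = 2, the partition is not yet determined (e.g. several partitions of 4 into 2 parts exist). Let N = A − (3)·I. Computing rank(N^1) = 2, rank(N^2) = 1, rank(N^3) = 0; the number of blocks of size ≥ j is rank(N^{j−1}) − rank(N^j), giving [2, 1, 1]. So we have 1 block(s) of size 3, 1 block(s) of size 1 → block sizes [3, 1]

Assembling the blocks gives a Jordan form
J =
  [3, 1, 0, 0]
  [0, 3, 1, 0]
  [0, 0, 3, 0]
  [0, 0, 0, 3]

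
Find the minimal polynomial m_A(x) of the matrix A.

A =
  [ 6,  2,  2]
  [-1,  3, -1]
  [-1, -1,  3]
x^2 - 8*x + 16

The characteristic polynomial is χ_A(x) = (x - 4)^3, so the eigenvalues are known. The minimal polynomial is
  m_A(x) = Π_λ (x − λ)^{k_λ}
where k_λ is the size of the *largest* Jordan block for λ (equivalently, the smallest k with (A − λI)^k v = 0 for every generalised eigenvector v of λ).

  λ = 4: largest Jordan block has size 2, contributing (x − 4)^2

So m_A(x) = (x - 4)^2 = x^2 - 8*x + 16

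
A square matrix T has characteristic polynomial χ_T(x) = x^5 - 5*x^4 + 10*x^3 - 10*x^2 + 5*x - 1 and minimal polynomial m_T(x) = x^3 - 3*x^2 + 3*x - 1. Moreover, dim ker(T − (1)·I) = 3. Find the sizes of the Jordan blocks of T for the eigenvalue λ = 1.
Block sizes for λ = 1: [3, 1, 1]

Step 1 — from the characteristic polynomial, algebraic multiplicity of λ = 1 is 5. From dim ker(T − (1)·I) = 3, there are exactly 3 Jordan blocks for λ = 1.
Step 2 — from the minimal polynomial, the factor (x − 1)^3 tells us the largest block for λ = 1 has size 3.
Step 3 — with total size 5, 3 blocks, and largest block 3, the block sizes (in nonincreasing order) are [3, 1, 1].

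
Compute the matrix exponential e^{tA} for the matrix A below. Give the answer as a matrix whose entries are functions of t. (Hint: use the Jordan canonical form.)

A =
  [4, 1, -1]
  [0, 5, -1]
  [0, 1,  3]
e^{tA} =
  [exp(4*t), t*exp(4*t), -t*exp(4*t)]
  [0, t*exp(4*t) + exp(4*t), -t*exp(4*t)]
  [0, t*exp(4*t), -t*exp(4*t) + exp(4*t)]

Strategy: write A = P · J · P⁻¹ where J is a Jordan canonical form, so e^{tA} = P · e^{tJ} · P⁻¹, and e^{tJ} can be computed block-by-block.

A has Jordan form
J =
  [4, 1, 0]
  [0, 4, 0]
  [0, 0, 4]
(up to reordering of blocks).

Per-block formulas:
  For a 1×1 block at λ = 4: exp(t · [4]) = [e^(4t)].
  For a 2×2 Jordan block J_2(4): exp(t · J_2(4)) = e^(4t)·(I + t·N), where N is the 2×2 nilpotent shift.

After assembling e^{tJ} and conjugating by P, we get:

e^{tA} =
  [exp(4*t), t*exp(4*t), -t*exp(4*t)]
  [0, t*exp(4*t) + exp(4*t), -t*exp(4*t)]
  [0, t*exp(4*t), -t*exp(4*t) + exp(4*t)]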